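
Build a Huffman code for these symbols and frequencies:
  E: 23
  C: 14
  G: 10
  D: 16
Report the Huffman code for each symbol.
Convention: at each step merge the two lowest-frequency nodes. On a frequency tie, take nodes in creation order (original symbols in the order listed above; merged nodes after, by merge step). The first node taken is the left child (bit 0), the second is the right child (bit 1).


Huffman tree construction:
Step 1: Merge G(10) + C(14) = 24
Step 2: Merge D(16) + E(23) = 39
Step 3: Merge (G+C)(24) + (D+E)(39) = 63
Read each symbol's code off the tree from the root (left child = 0, right child = 1).

Codes:
  E: 11 (length 2)
  C: 01 (length 2)
  G: 00 (length 2)
  D: 10 (length 2)
Average code length: 126/63 = 2.0000 bits/symbol


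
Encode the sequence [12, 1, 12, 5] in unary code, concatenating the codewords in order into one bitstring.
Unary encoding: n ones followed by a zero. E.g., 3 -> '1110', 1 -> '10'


Encode each number as n ones followed by a terminating 0:
  12 -> 1111111111110 (13 bits)
  1 -> 10 (2 bits)
  12 -> 1111111111110 (13 bits)
  5 -> 111110 (6 bits)
Total length = 13 + 2 + 13 + 6 = 34 bits.

Unary([12, 1, 12, 5]) = 1111111111110101111111111110111110 (34 bits)


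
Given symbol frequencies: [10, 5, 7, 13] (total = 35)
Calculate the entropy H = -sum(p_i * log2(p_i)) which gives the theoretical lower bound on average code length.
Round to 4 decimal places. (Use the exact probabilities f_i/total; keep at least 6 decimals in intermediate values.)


Per-symbol terms -p_i * log2(p_i) with p_i = f_i/35:
  p = 10/35 = 0.285714: log2(p) = -1.807355, -p*log2(p) = 0.516387
  p = 5/35 = 0.142857: log2(p) = -2.807355, -p*log2(p) = 0.401051
  p = 7/35 = 0.200000: log2(p) = -2.321928, -p*log2(p) = 0.464386
  p = 13/35 = 0.371429: log2(p) = -1.428843, -p*log2(p) = 0.530713
H = 0.516387 + 0.401051 + 0.464386 + 0.530713 = 1.912537

H = 1.9125 bits/symbol


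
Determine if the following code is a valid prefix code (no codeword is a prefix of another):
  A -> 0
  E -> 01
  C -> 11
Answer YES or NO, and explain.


Checking each pair (does one codeword prefix another?):
  A='0' vs E='01': prefix -- VIOLATION

NO -- this is NOT a valid prefix code. A (0) is a prefix of E (01).


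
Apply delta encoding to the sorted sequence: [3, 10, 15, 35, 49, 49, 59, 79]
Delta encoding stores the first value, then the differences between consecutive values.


First value: 3
Deltas:
  10 - 3 = 7
  15 - 10 = 5
  35 - 15 = 20
  49 - 35 = 14
  49 - 49 = 0
  59 - 49 = 10
  79 - 59 = 20


Delta encoded: [3, 7, 5, 20, 14, 0, 10, 20]


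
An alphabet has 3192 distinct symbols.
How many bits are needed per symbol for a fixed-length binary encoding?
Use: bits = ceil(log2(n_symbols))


log2(3192) = 11.6402
Bracket: 2^11 = 2048 < 3192 <= 2^12 = 4096
So ceil(log2(3192)) = 12

bits = ceil(log2(3192)) = ceil(11.6402) = 12 bits


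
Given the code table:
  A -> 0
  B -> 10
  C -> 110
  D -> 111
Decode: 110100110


Decoding:
110 -> C
10 -> B
0 -> A
110 -> C


Result: CBAC


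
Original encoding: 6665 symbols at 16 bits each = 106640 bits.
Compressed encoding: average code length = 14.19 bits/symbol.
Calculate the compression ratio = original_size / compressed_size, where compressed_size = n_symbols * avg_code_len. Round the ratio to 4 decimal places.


original_size = n_symbols * orig_bits = 6665 * 16 = 106640 bits
compressed_size = n_symbols * avg_code_len = 6665 * 14.19 = 94576.35 bits
ratio = original_size / compressed_size = 106640 / 94576.35 = 1.1276

Compression ratio = 1.1276


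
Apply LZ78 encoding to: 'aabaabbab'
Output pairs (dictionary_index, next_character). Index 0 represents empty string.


LZ78 encoding steps:
Dictionary: {0: ''}
Step 1: w='' (idx 0), next='a' -> output (0, 'a'), add 'a' as idx 1
Step 2: w='a' (idx 1), next='b' -> output (1, 'b'), add 'ab' as idx 2
Step 3: w='a' (idx 1), next='a' -> output (1, 'a'), add 'aa' as idx 3
Step 4: w='' (idx 0), next='b' -> output (0, 'b'), add 'b' as idx 4
Step 5: w='b' (idx 4), next='a' -> output (4, 'a'), add 'ba' as idx 5
Step 6: w='b' (idx 4), end of input -> output (4, '')


Encoded: [(0, 'a'), (1, 'b'), (1, 'a'), (0, 'b'), (4, 'a'), (4, '')]


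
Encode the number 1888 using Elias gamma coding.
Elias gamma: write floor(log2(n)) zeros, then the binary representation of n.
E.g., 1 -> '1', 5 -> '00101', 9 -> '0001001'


num_bits = floor(log2(1888)) + 1 = 11
leading_zeros = num_bits - 1 = 10
binary(1888) = 11101100000

Elias gamma(1888) = '0000000000' + '11101100000' = 000000000011101100000 (21 bits)


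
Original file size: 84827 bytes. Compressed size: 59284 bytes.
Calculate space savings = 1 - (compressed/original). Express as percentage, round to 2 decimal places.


ratio = compressed/original = 59284/84827 = 0.698881
savings = 1 - ratio = 1 - 0.698881 = 0.301119
as a percentage: 0.301119 * 100 = 30.11%

Space savings = 1 - 59284/84827 = 30.11%


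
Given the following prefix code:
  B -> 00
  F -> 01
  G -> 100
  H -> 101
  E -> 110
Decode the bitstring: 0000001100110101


Decoding step by step:
Bits 00 -> B
Bits 00 -> B
Bits 00 -> B
Bits 110 -> E
Bits 01 -> F
Bits 101 -> H
Bits 01 -> F


Decoded message: BBBEFHF


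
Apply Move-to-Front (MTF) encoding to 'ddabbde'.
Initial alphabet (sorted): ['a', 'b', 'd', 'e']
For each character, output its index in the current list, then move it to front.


MTF encoding:
'd': index 2 in ['a', 'b', 'd', 'e'] -> ['d', 'a', 'b', 'e']
'd': index 0 in ['d', 'a', 'b', 'e'] -> ['d', 'a', 'b', 'e']
'a': index 1 in ['d', 'a', 'b', 'e'] -> ['a', 'd', 'b', 'e']
'b': index 2 in ['a', 'd', 'b', 'e'] -> ['b', 'a', 'd', 'e']
'b': index 0 in ['b', 'a', 'd', 'e'] -> ['b', 'a', 'd', 'e']
'd': index 2 in ['b', 'a', 'd', 'e'] -> ['d', 'b', 'a', 'e']
'e': index 3 in ['d', 'b', 'a', 'e'] -> ['e', 'd', 'b', 'a']


Output: [2, 0, 1, 2, 0, 2, 3]


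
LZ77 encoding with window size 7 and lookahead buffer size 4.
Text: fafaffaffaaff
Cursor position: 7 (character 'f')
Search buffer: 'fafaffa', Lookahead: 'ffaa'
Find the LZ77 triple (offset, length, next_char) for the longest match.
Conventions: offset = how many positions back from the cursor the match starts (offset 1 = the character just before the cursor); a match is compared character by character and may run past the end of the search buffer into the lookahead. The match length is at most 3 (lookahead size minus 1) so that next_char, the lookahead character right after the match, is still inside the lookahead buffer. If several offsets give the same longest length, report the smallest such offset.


Try each offset into the search buffer:
  offset=1 (pos 6, char 'a'): match length 0
  offset=2 (pos 5, char 'f'): match length 1
  offset=3 (pos 4, char 'f'): match length 3
  offset=4 (pos 3, char 'a'): match length 0
  offset=5 (pos 2, char 'f'): match length 1
  offset=6 (pos 1, char 'a'): match length 0
  offset=7 (pos 0, char 'f'): match length 1
Longest match has length 3 at offset 3.
next_char = character at position 7 + 3 = 10 -> 'a'

Best match: offset=3, length=3 (matching 'ffa' starting at position 4)
LZ77 triple: (3, 3, 'a')


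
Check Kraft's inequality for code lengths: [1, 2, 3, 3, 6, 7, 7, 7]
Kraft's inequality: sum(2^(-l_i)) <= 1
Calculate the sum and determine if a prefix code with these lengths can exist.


Sum = 2^(-1) + 2^(-2) + 2^(-3) + 2^(-3) + 2^(-6) + 2^(-7) + 2^(-7) + 2^(-7)
    = 0.5 + 0.25 + 0.125 + 0.125 + 0.015625 + 0.0078125 + 0.0078125 + 0.0078125
    = 133/128 = 1.0390625
Since 1.0390625 > 1, Kraft's inequality is NOT satisfied.
A prefix code with these lengths CANNOT exist.

Kraft sum = 1.0390625. Not satisfied.


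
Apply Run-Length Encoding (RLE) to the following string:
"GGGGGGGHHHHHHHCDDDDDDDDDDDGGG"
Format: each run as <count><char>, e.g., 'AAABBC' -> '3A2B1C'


Scanning runs left to right:
  i=0: run of 'G' x 7 -> '7G'
  i=7: run of 'H' x 7 -> '7H'
  i=14: run of 'C' x 1 -> '1C'
  i=15: run of 'D' x 11 -> '11D'
  i=26: run of 'G' x 3 -> '3G'

RLE = 7G7H1C11D3G


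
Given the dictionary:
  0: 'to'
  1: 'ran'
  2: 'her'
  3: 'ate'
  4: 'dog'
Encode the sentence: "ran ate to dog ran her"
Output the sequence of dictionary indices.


Look up each word in the dictionary:
  'ran' -> 1
  'ate' -> 3
  'to' -> 0
  'dog' -> 4
  'ran' -> 1
  'her' -> 2

Encoded: [1, 3, 0, 4, 1, 2]


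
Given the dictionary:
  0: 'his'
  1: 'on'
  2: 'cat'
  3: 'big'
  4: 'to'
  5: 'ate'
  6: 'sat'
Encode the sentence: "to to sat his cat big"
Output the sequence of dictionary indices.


Look up each word in the dictionary:
  'to' -> 4
  'to' -> 4
  'sat' -> 6
  'his' -> 0
  'cat' -> 2
  'big' -> 3

Encoded: [4, 4, 6, 0, 2, 3]


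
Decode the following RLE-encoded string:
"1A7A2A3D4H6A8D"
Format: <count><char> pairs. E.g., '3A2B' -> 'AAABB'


Expanding each <count><char> pair:
  1A -> 'A'
  7A -> 'AAAAAAA'
  2A -> 'AA'
  3D -> 'DDD'
  4H -> 'HHHH'
  6A -> 'AAAAAA'
  8D -> 'DDDDDDDD'

Decoded = AAAAAAAAAADDDHHHHAAAAAADDDDDDDD


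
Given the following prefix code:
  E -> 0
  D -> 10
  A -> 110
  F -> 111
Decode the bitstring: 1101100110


Decoding step by step:
Bits 110 -> A
Bits 110 -> A
Bits 0 -> E
Bits 110 -> A


Decoded message: AAEA


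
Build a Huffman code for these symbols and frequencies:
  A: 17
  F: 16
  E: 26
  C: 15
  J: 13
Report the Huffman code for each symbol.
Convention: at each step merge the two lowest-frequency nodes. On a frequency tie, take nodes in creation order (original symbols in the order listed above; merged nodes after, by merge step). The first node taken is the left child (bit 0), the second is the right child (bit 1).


Huffman tree construction:
Step 1: Merge J(13) + C(15) = 28
Step 2: Merge F(16) + A(17) = 33
Step 3: Merge E(26) + (J+C)(28) = 54
Step 4: Merge (F+A)(33) + (E+(J+C))(54) = 87
Read each symbol's code off the tree from the root (left child = 0, right child = 1).

Codes:
  A: 01 (length 2)
  F: 00 (length 2)
  E: 10 (length 2)
  C: 111 (length 3)
  J: 110 (length 3)
Average code length: 202/87 = 2.3218 bits/symbol


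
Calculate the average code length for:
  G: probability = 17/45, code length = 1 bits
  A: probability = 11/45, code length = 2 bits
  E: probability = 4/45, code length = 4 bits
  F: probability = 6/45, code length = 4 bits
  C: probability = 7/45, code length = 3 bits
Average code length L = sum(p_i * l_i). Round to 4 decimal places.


Weighted contributions p_i * l_i:
  G: (17/45) * 1 = 17/45
  A: (11/45) * 2 = 22/45
  E: (4/45) * 4 = 16/45
  F: (6/45) * 4 = 24/45
  C: (7/45) * 3 = 21/45
Sum = (17 + 22 + 16 + 24 + 21)/45 = 100/45

L = 100/45 = 2.2222 bits/symbol


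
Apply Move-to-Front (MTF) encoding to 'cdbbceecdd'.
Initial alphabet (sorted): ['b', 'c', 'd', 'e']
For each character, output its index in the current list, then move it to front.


MTF encoding:
'c': index 1 in ['b', 'c', 'd', 'e'] -> ['c', 'b', 'd', 'e']
'd': index 2 in ['c', 'b', 'd', 'e'] -> ['d', 'c', 'b', 'e']
'b': index 2 in ['d', 'c', 'b', 'e'] -> ['b', 'd', 'c', 'e']
'b': index 0 in ['b', 'd', 'c', 'e'] -> ['b', 'd', 'c', 'e']
'c': index 2 in ['b', 'd', 'c', 'e'] -> ['c', 'b', 'd', 'e']
'e': index 3 in ['c', 'b', 'd', 'e'] -> ['e', 'c', 'b', 'd']
'e': index 0 in ['e', 'c', 'b', 'd'] -> ['e', 'c', 'b', 'd']
'c': index 1 in ['e', 'c', 'b', 'd'] -> ['c', 'e', 'b', 'd']
'd': index 3 in ['c', 'e', 'b', 'd'] -> ['d', 'c', 'e', 'b']
'd': index 0 in ['d', 'c', 'e', 'b'] -> ['d', 'c', 'e', 'b']


Output: [1, 2, 2, 0, 2, 3, 0, 1, 3, 0]


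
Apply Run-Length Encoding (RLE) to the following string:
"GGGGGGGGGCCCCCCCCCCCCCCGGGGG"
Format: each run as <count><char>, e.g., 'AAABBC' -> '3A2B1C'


Scanning runs left to right:
  i=0: run of 'G' x 9 -> '9G'
  i=9: run of 'C' x 14 -> '14C'
  i=23: run of 'G' x 5 -> '5G'

RLE = 9G14C5G


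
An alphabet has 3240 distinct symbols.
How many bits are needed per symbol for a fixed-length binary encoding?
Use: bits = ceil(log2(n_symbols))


log2(3240) = 11.6618
Bracket: 2^11 = 2048 < 3240 <= 2^12 = 4096
So ceil(log2(3240)) = 12

bits = ceil(log2(3240)) = ceil(11.6618) = 12 bits


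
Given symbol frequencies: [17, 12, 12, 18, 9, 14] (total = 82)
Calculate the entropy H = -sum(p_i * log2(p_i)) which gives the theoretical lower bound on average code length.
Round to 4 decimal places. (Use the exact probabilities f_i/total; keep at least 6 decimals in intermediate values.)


Per-symbol terms -p_i * log2(p_i) with p_i = f_i/82:
  p = 17/82 = 0.207317: log2(p) = -2.270089, -p*log2(p) = 0.470628
  p = 12/82 = 0.146341: log2(p) = -2.772590, -p*log2(p) = 0.405745
  p = 12/82 = 0.146341: log2(p) = -2.772590, -p*log2(p) = 0.405745
  p = 18/82 = 0.219512: log2(p) = -2.187627, -p*log2(p) = 0.480211
  p = 9/82 = 0.109756: log2(p) = -3.187627, -p*log2(p) = 0.349862
  p = 14/82 = 0.170732: log2(p) = -2.550197, -p*log2(p) = 0.435400
H = 0.470628 + 0.405745 + 0.405745 + 0.480211 + 0.349862 + 0.435400 = 2.547591

H = 2.5476 bits/symbol


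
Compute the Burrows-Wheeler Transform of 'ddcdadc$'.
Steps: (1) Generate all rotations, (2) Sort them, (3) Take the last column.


Rotations (sorted):
  0: $ddcdadc -> last char: c
  1: adc$ddcd -> last char: d
  2: c$ddcdad -> last char: d
  3: cdadc$dd -> last char: d
  4: dadc$ddc -> last char: c
  5: dc$ddcda -> last char: a
  6: dcdadc$d -> last char: d
  7: ddcdadc$ -> last char: $


BWT = cdddcad$


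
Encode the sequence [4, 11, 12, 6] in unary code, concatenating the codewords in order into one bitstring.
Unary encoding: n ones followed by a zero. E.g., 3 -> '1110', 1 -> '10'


Encode each number as n ones followed by a terminating 0:
  4 -> 11110 (5 bits)
  11 -> 111111111110 (12 bits)
  12 -> 1111111111110 (13 bits)
  6 -> 1111110 (7 bits)
Total length = 5 + 12 + 13 + 7 = 37 bits.

Unary([4, 11, 12, 6]) = 1111011111111111011111111111101111110 (37 bits)


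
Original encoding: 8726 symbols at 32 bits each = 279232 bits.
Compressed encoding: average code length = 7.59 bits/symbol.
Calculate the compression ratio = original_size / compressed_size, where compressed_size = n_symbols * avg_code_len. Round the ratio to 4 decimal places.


original_size = n_symbols * orig_bits = 8726 * 32 = 279232 bits
compressed_size = n_symbols * avg_code_len = 8726 * 7.59 = 66230.34 bits
ratio = original_size / compressed_size = 279232 / 66230.34 = 4.2161

Compression ratio = 4.2161


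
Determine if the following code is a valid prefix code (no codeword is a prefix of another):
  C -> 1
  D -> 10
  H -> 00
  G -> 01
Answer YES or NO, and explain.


Checking each pair (does one codeword prefix another?):
  C='1' vs D='10': prefix -- VIOLATION

NO -- this is NOT a valid prefix code. C (1) is a prefix of D (10).


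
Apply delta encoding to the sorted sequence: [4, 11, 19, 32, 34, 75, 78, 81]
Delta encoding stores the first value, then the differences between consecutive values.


First value: 4
Deltas:
  11 - 4 = 7
  19 - 11 = 8
  32 - 19 = 13
  34 - 32 = 2
  75 - 34 = 41
  78 - 75 = 3
  81 - 78 = 3


Delta encoded: [4, 7, 8, 13, 2, 41, 3, 3]


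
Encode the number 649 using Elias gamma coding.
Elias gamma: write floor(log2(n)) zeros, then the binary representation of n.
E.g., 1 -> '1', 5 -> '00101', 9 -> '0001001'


num_bits = floor(log2(649)) + 1 = 10
leading_zeros = num_bits - 1 = 9
binary(649) = 1010001001

Elias gamma(649) = '000000000' + '1010001001' = 0000000001010001001 (19 bits)


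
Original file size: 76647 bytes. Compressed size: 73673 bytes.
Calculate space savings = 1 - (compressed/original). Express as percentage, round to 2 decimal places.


ratio = compressed/original = 73673/76647 = 0.961199
savings = 1 - ratio = 1 - 0.961199 = 0.038801
as a percentage: 0.038801 * 100 = 3.88%

Space savings = 1 - 73673/76647 = 3.88%


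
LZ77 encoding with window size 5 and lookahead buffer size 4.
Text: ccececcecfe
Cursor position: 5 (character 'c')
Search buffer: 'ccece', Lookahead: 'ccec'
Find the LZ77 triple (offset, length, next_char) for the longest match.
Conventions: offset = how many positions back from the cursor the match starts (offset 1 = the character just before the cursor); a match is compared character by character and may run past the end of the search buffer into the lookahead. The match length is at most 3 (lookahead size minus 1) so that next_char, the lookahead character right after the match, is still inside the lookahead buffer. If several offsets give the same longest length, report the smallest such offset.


Try each offset into the search buffer:
  offset=1 (pos 4, char 'e'): match length 0
  offset=2 (pos 3, char 'c'): match length 1
  offset=3 (pos 2, char 'e'): match length 0
  offset=4 (pos 1, char 'c'): match length 1
  offset=5 (pos 0, char 'c'): match length 3
Longest match has length 3 at offset 5.
next_char = character at position 5 + 3 = 8 -> 'c'

Best match: offset=5, length=3 (matching 'cce' starting at position 0)
LZ77 triple: (5, 3, 'c')


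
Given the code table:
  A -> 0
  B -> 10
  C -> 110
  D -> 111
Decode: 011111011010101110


Decoding:
0 -> A
111 -> D
110 -> C
110 -> C
10 -> B
10 -> B
111 -> D
0 -> A


Result: ADCCBBDA


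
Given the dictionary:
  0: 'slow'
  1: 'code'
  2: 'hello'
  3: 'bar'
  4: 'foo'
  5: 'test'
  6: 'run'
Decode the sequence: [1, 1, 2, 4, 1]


Look up each index in the dictionary:
  1 -> 'code'
  1 -> 'code'
  2 -> 'hello'
  4 -> 'foo'
  1 -> 'code'

Decoded: "code code hello foo code"


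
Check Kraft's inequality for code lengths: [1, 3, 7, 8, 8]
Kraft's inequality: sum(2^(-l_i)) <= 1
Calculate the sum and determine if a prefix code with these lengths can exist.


Sum = 2^(-1) + 2^(-3) + 2^(-7) + 2^(-8) + 2^(-8)
    = 0.5 + 0.125 + 0.0078125 + 0.00390625 + 0.00390625
    = 164/256 = 0.640625
Since 0.640625 <= 1, Kraft's inequality IS satisfied.
A prefix code with these lengths CAN exist.

Kraft sum = 0.640625. Satisfied.


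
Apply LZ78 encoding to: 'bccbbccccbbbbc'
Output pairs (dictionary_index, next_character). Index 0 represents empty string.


LZ78 encoding steps:
Dictionary: {0: ''}
Step 1: w='' (idx 0), next='b' -> output (0, 'b'), add 'b' as idx 1
Step 2: w='' (idx 0), next='c' -> output (0, 'c'), add 'c' as idx 2
Step 3: w='c' (idx 2), next='b' -> output (2, 'b'), add 'cb' as idx 3
Step 4: w='b' (idx 1), next='c' -> output (1, 'c'), add 'bc' as idx 4
Step 5: w='c' (idx 2), next='c' -> output (2, 'c'), add 'cc' as idx 5
Step 6: w='cb' (idx 3), next='b' -> output (3, 'b'), add 'cbb' as idx 6
Step 7: w='b' (idx 1), next='b' -> output (1, 'b'), add 'bb' as idx 7
Step 8: w='c' (idx 2), end of input -> output (2, '')


Encoded: [(0, 'b'), (0, 'c'), (2, 'b'), (1, 'c'), (2, 'c'), (3, 'b'), (1, 'b'), (2, '')]


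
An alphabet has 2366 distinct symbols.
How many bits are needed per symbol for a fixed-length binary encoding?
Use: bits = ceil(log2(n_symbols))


log2(2366) = 11.2082
Bracket: 2^11 = 2048 < 2366 <= 2^12 = 4096
So ceil(log2(2366)) = 12

bits = ceil(log2(2366)) = ceil(11.2082) = 12 bits


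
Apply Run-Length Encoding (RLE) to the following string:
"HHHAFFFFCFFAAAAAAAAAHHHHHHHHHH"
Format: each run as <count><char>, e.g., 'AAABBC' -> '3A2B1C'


Scanning runs left to right:
  i=0: run of 'H' x 3 -> '3H'
  i=3: run of 'A' x 1 -> '1A'
  i=4: run of 'F' x 4 -> '4F'
  i=8: run of 'C' x 1 -> '1C'
  i=9: run of 'F' x 2 -> '2F'
  i=11: run of 'A' x 9 -> '9A'
  i=20: run of 'H' x 10 -> '10H'

RLE = 3H1A4F1C2F9A10H


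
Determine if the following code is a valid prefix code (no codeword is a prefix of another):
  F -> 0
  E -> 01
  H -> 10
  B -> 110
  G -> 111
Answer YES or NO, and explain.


Checking each pair (does one codeword prefix another?):
  F='0' vs E='01': prefix -- VIOLATION

NO -- this is NOT a valid prefix code. F (0) is a prefix of E (01).


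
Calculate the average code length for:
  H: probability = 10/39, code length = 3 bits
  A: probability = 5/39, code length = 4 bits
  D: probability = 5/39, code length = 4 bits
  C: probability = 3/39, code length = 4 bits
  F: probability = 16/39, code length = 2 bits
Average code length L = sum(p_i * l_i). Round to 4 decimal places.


Weighted contributions p_i * l_i:
  H: (10/39) * 3 = 30/39
  A: (5/39) * 4 = 20/39
  D: (5/39) * 4 = 20/39
  C: (3/39) * 4 = 12/39
  F: (16/39) * 2 = 32/39
Sum = (30 + 20 + 20 + 12 + 32)/39 = 114/39

L = 114/39 = 2.9231 bits/symbol


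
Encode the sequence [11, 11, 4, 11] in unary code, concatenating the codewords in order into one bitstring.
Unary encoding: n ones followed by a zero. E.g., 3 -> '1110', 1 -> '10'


Encode each number as n ones followed by a terminating 0:
  11 -> 111111111110 (12 bits)
  11 -> 111111111110 (12 bits)
  4 -> 11110 (5 bits)
  11 -> 111111111110 (12 bits)
Total length = 12 + 12 + 5 + 12 = 41 bits.

Unary([11, 11, 4, 11]) = 11111111111011111111111011110111111111110 (41 bits)


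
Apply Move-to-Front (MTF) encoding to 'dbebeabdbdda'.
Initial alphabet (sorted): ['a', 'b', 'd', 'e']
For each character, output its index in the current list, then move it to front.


MTF encoding:
'd': index 2 in ['a', 'b', 'd', 'e'] -> ['d', 'a', 'b', 'e']
'b': index 2 in ['d', 'a', 'b', 'e'] -> ['b', 'd', 'a', 'e']
'e': index 3 in ['b', 'd', 'a', 'e'] -> ['e', 'b', 'd', 'a']
'b': index 1 in ['e', 'b', 'd', 'a'] -> ['b', 'e', 'd', 'a']
'e': index 1 in ['b', 'e', 'd', 'a'] -> ['e', 'b', 'd', 'a']
'a': index 3 in ['e', 'b', 'd', 'a'] -> ['a', 'e', 'b', 'd']
'b': index 2 in ['a', 'e', 'b', 'd'] -> ['b', 'a', 'e', 'd']
'd': index 3 in ['b', 'a', 'e', 'd'] -> ['d', 'b', 'a', 'e']
'b': index 1 in ['d', 'b', 'a', 'e'] -> ['b', 'd', 'a', 'e']
'd': index 1 in ['b', 'd', 'a', 'e'] -> ['d', 'b', 'a', 'e']
'd': index 0 in ['d', 'b', 'a', 'e'] -> ['d', 'b', 'a', 'e']
'a': index 2 in ['d', 'b', 'a', 'e'] -> ['a', 'd', 'b', 'e']


Output: [2, 2, 3, 1, 1, 3, 2, 3, 1, 1, 0, 2]


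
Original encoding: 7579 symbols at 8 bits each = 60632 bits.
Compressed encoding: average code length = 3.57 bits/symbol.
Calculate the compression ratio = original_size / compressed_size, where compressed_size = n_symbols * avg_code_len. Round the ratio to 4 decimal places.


original_size = n_symbols * orig_bits = 7579 * 8 = 60632 bits
compressed_size = n_symbols * avg_code_len = 7579 * 3.57 = 27057.03 bits
ratio = original_size / compressed_size = 60632 / 27057.03 = 2.2409

Compression ratio = 2.2409


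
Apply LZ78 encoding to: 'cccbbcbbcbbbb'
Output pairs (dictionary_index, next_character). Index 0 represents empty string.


LZ78 encoding steps:
Dictionary: {0: ''}
Step 1: w='' (idx 0), next='c' -> output (0, 'c'), add 'c' as idx 1
Step 2: w='c' (idx 1), next='c' -> output (1, 'c'), add 'cc' as idx 2
Step 3: w='' (idx 0), next='b' -> output (0, 'b'), add 'b' as idx 3
Step 4: w='b' (idx 3), next='c' -> output (3, 'c'), add 'bc' as idx 4
Step 5: w='b' (idx 3), next='b' -> output (3, 'b'), add 'bb' as idx 5
Step 6: w='c' (idx 1), next='b' -> output (1, 'b'), add 'cb' as idx 6
Step 7: w='bb' (idx 5), next='b' -> output (5, 'b'), add 'bbb' as idx 7


Encoded: [(0, 'c'), (1, 'c'), (0, 'b'), (3, 'c'), (3, 'b'), (1, 'b'), (5, 'b')]


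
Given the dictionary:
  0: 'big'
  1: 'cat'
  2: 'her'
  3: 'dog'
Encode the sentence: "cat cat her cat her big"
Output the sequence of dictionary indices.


Look up each word in the dictionary:
  'cat' -> 1
  'cat' -> 1
  'her' -> 2
  'cat' -> 1
  'her' -> 2
  'big' -> 0

Encoded: [1, 1, 2, 1, 2, 0]


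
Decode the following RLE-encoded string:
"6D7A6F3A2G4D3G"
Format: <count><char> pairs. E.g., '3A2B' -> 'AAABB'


Expanding each <count><char> pair:
  6D -> 'DDDDDD'
  7A -> 'AAAAAAA'
  6F -> 'FFFFFF'
  3A -> 'AAA'
  2G -> 'GG'
  4D -> 'DDDD'
  3G -> 'GGG'

Decoded = DDDDDDAAAAAAAFFFFFFAAAGGDDDDGGG


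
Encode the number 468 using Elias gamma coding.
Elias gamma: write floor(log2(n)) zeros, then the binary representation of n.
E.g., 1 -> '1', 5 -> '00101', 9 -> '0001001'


num_bits = floor(log2(468)) + 1 = 9
leading_zeros = num_bits - 1 = 8
binary(468) = 111010100

Elias gamma(468) = '00000000' + '111010100' = 00000000111010100 (17 bits)


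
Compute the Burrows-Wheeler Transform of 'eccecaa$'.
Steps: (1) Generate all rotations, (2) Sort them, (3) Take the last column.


Rotations (sorted):
  0: $eccecaa -> last char: a
  1: a$ecceca -> last char: a
  2: aa$eccec -> last char: c
  3: caa$ecce -> last char: e
  4: ccecaa$e -> last char: e
  5: cecaa$ec -> last char: c
  6: ecaa$ecc -> last char: c
  7: eccecaa$ -> last char: $


BWT = aaceecc$


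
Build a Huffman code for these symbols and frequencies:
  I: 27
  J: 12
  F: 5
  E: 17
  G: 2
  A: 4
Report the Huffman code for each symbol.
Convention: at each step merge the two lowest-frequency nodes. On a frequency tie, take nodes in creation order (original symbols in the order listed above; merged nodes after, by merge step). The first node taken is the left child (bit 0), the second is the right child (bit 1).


Huffman tree construction:
Step 1: Merge G(2) + A(4) = 6
Step 2: Merge F(5) + (G+A)(6) = 11
Step 3: Merge (F+(G+A))(11) + J(12) = 23
Step 4: Merge E(17) + ((F+(G+A))+J)(23) = 40
Step 5: Merge I(27) + (E+((F+(G+A))+J))(40) = 67
Read each symbol's code off the tree from the root (left child = 0, right child = 1).

Codes:
  I: 0 (length 1)
  J: 111 (length 3)
  F: 1100 (length 4)
  E: 10 (length 2)
  G: 11010 (length 5)
  A: 11011 (length 5)
Average code length: 147/67 = 2.1940 bits/symbol


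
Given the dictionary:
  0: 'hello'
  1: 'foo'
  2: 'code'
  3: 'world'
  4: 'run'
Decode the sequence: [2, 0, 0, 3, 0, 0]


Look up each index in the dictionary:
  2 -> 'code'
  0 -> 'hello'
  0 -> 'hello'
  3 -> 'world'
  0 -> 'hello'
  0 -> 'hello'

Decoded: "code hello hello world hello hello"


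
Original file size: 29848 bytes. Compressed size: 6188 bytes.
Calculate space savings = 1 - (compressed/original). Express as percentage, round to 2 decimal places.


ratio = compressed/original = 6188/29848 = 0.207317
savings = 1 - ratio = 1 - 0.207317 = 0.792683
as a percentage: 0.792683 * 100 = 79.27%

Space savings = 1 - 6188/29848 = 79.27%


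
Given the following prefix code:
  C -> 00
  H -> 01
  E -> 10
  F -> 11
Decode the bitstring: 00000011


Decoding step by step:
Bits 00 -> C
Bits 00 -> C
Bits 00 -> C
Bits 11 -> F


Decoded message: CCCF


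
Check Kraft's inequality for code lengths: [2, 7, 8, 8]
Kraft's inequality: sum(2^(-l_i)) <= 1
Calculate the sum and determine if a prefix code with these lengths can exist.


Sum = 2^(-2) + 2^(-7) + 2^(-8) + 2^(-8)
    = 0.25 + 0.0078125 + 0.00390625 + 0.00390625
    = 68/256 = 0.265625
Since 0.265625 <= 1, Kraft's inequality IS satisfied.
A prefix code with these lengths CAN exist.

Kraft sum = 0.265625. Satisfied.


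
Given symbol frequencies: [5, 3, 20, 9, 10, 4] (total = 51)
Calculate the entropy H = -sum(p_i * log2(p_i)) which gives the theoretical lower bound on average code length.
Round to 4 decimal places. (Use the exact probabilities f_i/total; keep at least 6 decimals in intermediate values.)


Per-symbol terms -p_i * log2(p_i) with p_i = f_i/51:
  p = 5/51 = 0.098039: log2(p) = -3.350497, -p*log2(p) = 0.328480
  p = 3/51 = 0.058824: log2(p) = -4.087463, -p*log2(p) = 0.240439
  p = 20/51 = 0.392157: log2(p) = -1.350497, -p*log2(p) = 0.529607
  p = 9/51 = 0.176471: log2(p) = -2.502500, -p*log2(p) = 0.441618
  p = 10/51 = 0.196078: log2(p) = -2.350497, -p*log2(p) = 0.460882
  p = 4/51 = 0.078431: log2(p) = -3.672425, -p*log2(p) = 0.288033
H = 0.328480 + 0.240439 + 0.529607 + 0.441618 + 0.460882 + 0.288033 = 2.289059

H = 2.2891 bits/symbol


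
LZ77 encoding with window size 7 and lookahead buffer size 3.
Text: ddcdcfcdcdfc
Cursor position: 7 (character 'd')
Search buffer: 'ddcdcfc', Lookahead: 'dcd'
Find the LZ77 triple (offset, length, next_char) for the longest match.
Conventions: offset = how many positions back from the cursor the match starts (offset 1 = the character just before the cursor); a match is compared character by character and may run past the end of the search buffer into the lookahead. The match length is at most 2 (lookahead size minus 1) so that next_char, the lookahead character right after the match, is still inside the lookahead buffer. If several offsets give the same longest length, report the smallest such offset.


Try each offset into the search buffer:
  offset=1 (pos 6, char 'c'): match length 0
  offset=2 (pos 5, char 'f'): match length 0
  offset=3 (pos 4, char 'c'): match length 0
  offset=4 (pos 3, char 'd'): match length 2
  offset=5 (pos 2, char 'c'): match length 0
  offset=6 (pos 1, char 'd'): match length 2
  offset=7 (pos 0, char 'd'): match length 1
Longest match has length 2, found at offsets 4, 6; take the smallest, offset 4.
next_char = character at position 7 + 2 = 9 -> 'd'

Best match: offset=4, length=2 (matching 'dc' starting at position 3)
LZ77 triple: (4, 2, 'd')


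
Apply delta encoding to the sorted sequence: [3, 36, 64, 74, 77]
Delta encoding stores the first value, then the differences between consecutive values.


First value: 3
Deltas:
  36 - 3 = 33
  64 - 36 = 28
  74 - 64 = 10
  77 - 74 = 3


Delta encoded: [3, 33, 28, 10, 3]


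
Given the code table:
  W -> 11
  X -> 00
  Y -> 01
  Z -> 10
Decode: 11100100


Decoding:
11 -> W
10 -> Z
01 -> Y
00 -> X


Result: WZYX


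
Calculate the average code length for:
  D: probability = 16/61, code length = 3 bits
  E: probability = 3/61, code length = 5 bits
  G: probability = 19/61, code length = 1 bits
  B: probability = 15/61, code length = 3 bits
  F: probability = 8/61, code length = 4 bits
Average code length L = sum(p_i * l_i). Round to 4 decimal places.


Weighted contributions p_i * l_i:
  D: (16/61) * 3 = 48/61
  E: (3/61) * 5 = 15/61
  G: (19/61) * 1 = 19/61
  B: (15/61) * 3 = 45/61
  F: (8/61) * 4 = 32/61
Sum = (48 + 15 + 19 + 45 + 32)/61 = 159/61

L = 159/61 = 2.6066 bits/symbol


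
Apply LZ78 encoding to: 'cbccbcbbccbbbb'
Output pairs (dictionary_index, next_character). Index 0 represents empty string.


LZ78 encoding steps:
Dictionary: {0: ''}
Step 1: w='' (idx 0), next='c' -> output (0, 'c'), add 'c' as idx 1
Step 2: w='' (idx 0), next='b' -> output (0, 'b'), add 'b' as idx 2
Step 3: w='c' (idx 1), next='c' -> output (1, 'c'), add 'cc' as idx 3
Step 4: w='b' (idx 2), next='c' -> output (2, 'c'), add 'bc' as idx 4
Step 5: w='b' (idx 2), next='b' -> output (2, 'b'), add 'bb' as idx 5
Step 6: w='cc' (idx 3), next='b' -> output (3, 'b'), add 'ccb' as idx 6
Step 7: w='bb' (idx 5), next='b' -> output (5, 'b'), add 'bbb' as idx 7


Encoded: [(0, 'c'), (0, 'b'), (1, 'c'), (2, 'c'), (2, 'b'), (3, 'b'), (5, 'b')]


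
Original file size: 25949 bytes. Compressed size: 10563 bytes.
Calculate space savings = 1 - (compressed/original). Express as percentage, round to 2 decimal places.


ratio = compressed/original = 10563/25949 = 0.407068
savings = 1 - ratio = 1 - 0.407068 = 0.592932
as a percentage: 0.592932 * 100 = 59.29%

Space savings = 1 - 10563/25949 = 59.29%


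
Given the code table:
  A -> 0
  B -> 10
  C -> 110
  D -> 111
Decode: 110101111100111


Decoding:
110 -> C
10 -> B
111 -> D
110 -> C
0 -> A
111 -> D


Result: CBDCAD


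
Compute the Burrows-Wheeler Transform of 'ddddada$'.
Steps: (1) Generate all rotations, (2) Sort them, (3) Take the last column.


Rotations (sorted):
  0: $ddddada -> last char: a
  1: a$ddddad -> last char: d
  2: ada$dddd -> last char: d
  3: da$dddda -> last char: a
  4: dada$ddd -> last char: d
  5: ddada$dd -> last char: d
  6: dddada$d -> last char: d
  7: ddddada$ -> last char: $


BWT = addaddd$


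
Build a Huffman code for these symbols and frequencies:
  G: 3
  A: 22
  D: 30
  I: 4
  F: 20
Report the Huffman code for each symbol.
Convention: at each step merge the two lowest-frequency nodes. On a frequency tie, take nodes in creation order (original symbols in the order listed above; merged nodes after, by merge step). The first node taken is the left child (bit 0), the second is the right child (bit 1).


Huffman tree construction:
Step 1: Merge G(3) + I(4) = 7
Step 2: Merge (G+I)(7) + F(20) = 27
Step 3: Merge A(22) + ((G+I)+F)(27) = 49
Step 4: Merge D(30) + (A+((G+I)+F))(49) = 79
Read each symbol's code off the tree from the root (left child = 0, right child = 1).

Codes:
  G: 1100 (length 4)
  A: 10 (length 2)
  D: 0 (length 1)
  I: 1101 (length 4)
  F: 111 (length 3)
Average code length: 162/79 = 2.0506 bits/symbol


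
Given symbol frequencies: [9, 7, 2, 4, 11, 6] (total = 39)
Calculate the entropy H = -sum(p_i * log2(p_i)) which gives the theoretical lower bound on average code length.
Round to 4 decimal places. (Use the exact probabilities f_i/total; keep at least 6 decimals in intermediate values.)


Per-symbol terms -p_i * log2(p_i) with p_i = f_i/39:
  p = 9/39 = 0.230769: log2(p) = -2.115477, -p*log2(p) = 0.488187
  p = 7/39 = 0.179487: log2(p) = -2.478047, -p*log2(p) = 0.444778
  p = 2/39 = 0.051282: log2(p) = -4.285402, -p*log2(p) = 0.219764
  p = 4/39 = 0.102564: log2(p) = -3.285402, -p*log2(p) = 0.336964
  p = 11/39 = 0.282051: log2(p) = -1.825971, -p*log2(p) = 0.515017
  p = 6/39 = 0.153846: log2(p) = -2.700440, -p*log2(p) = 0.415452
H = 0.488187 + 0.444778 + 0.219764 + 0.336964 + 0.515017 + 0.415452 = 2.420162

H = 2.4202 bits/symbol


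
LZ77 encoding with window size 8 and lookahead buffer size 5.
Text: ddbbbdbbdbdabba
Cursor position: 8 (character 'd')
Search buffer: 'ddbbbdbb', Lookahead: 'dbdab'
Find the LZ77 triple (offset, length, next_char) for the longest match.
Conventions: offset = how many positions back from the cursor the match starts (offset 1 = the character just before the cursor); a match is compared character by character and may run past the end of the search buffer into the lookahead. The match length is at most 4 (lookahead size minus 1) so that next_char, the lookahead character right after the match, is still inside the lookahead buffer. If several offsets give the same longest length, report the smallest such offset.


Try each offset into the search buffer:
  offset=1 (pos 7, char 'b'): match length 0
  offset=2 (pos 6, char 'b'): match length 0
  offset=3 (pos 5, char 'd'): match length 2
  offset=4 (pos 4, char 'b'): match length 0
  offset=5 (pos 3, char 'b'): match length 0
  offset=6 (pos 2, char 'b'): match length 0
  offset=7 (pos 1, char 'd'): match length 2
  offset=8 (pos 0, char 'd'): match length 1
Longest match has length 2, found at offsets 3, 7; take the smallest, offset 3.
next_char = character at position 8 + 2 = 10 -> 'd'

Best match: offset=3, length=2 (matching 'db' starting at position 5)
LZ77 triple: (3, 2, 'd')


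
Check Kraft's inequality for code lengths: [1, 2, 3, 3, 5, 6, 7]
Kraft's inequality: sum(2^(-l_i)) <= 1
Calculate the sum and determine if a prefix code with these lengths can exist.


Sum = 2^(-1) + 2^(-2) + 2^(-3) + 2^(-3) + 2^(-5) + 2^(-6) + 2^(-7)
    = 0.5 + 0.25 + 0.125 + 0.125 + 0.03125 + 0.015625 + 0.0078125
    = 135/128 = 1.0546875
Since 1.0546875 > 1, Kraft's inequality is NOT satisfied.
A prefix code with these lengths CANNOT exist.

Kraft sum = 1.0546875. Not satisfied.


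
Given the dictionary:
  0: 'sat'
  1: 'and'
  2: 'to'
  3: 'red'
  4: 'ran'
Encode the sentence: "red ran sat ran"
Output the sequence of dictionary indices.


Look up each word in the dictionary:
  'red' -> 3
  'ran' -> 4
  'sat' -> 0
  'ran' -> 4

Encoded: [3, 4, 0, 4]


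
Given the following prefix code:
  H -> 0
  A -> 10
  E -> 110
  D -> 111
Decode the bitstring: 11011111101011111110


Decoding step by step:
Bits 110 -> E
Bits 111 -> D
Bits 111 -> D
Bits 0 -> H
Bits 10 -> A
Bits 111 -> D
Bits 111 -> D
Bits 10 -> A


Decoded message: EDDHADDA


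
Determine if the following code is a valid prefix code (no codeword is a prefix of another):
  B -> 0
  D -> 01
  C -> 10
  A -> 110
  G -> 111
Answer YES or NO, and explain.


Checking each pair (does one codeword prefix another?):
  B='0' vs D='01': prefix -- VIOLATION

NO -- this is NOT a valid prefix code. B (0) is a prefix of D (01).


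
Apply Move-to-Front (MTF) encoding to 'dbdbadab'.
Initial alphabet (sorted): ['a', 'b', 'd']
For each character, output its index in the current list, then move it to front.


MTF encoding:
'd': index 2 in ['a', 'b', 'd'] -> ['d', 'a', 'b']
'b': index 2 in ['d', 'a', 'b'] -> ['b', 'd', 'a']
'd': index 1 in ['b', 'd', 'a'] -> ['d', 'b', 'a']
'b': index 1 in ['d', 'b', 'a'] -> ['b', 'd', 'a']
'a': index 2 in ['b', 'd', 'a'] -> ['a', 'b', 'd']
'd': index 2 in ['a', 'b', 'd'] -> ['d', 'a', 'b']
'a': index 1 in ['d', 'a', 'b'] -> ['a', 'd', 'b']
'b': index 2 in ['a', 'd', 'b'] -> ['b', 'a', 'd']


Output: [2, 2, 1, 1, 2, 2, 1, 2]


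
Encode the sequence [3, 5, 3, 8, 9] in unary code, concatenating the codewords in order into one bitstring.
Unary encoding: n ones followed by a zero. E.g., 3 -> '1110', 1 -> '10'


Encode each number as n ones followed by a terminating 0:
  3 -> 1110 (4 bits)
  5 -> 111110 (6 bits)
  3 -> 1110 (4 bits)
  8 -> 111111110 (9 bits)
  9 -> 1111111110 (10 bits)
Total length = 4 + 6 + 4 + 9 + 10 = 33 bits.

Unary([3, 5, 3, 8, 9]) = 111011111011101111111101111111110 (33 bits)


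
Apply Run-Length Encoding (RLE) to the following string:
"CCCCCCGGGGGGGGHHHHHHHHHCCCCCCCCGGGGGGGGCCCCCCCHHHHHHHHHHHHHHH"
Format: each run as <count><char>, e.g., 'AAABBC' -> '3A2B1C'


Scanning runs left to right:
  i=0: run of 'C' x 6 -> '6C'
  i=6: run of 'G' x 8 -> '8G'
  i=14: run of 'H' x 9 -> '9H'
  i=23: run of 'C' x 8 -> '8C'
  i=31: run of 'G' x 8 -> '8G'
  i=39: run of 'C' x 7 -> '7C'
  i=46: run of 'H' x 15 -> '15H'

RLE = 6C8G9H8C8G7C15H


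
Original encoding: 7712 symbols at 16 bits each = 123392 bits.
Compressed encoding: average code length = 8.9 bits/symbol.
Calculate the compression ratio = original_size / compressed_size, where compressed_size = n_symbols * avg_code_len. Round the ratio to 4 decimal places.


original_size = n_symbols * orig_bits = 7712 * 16 = 123392 bits
compressed_size = n_symbols * avg_code_len = 7712 * 8.9 = 68636.8 bits
ratio = original_size / compressed_size = 123392 / 68636.8 = 1.7978

Compression ratio = 1.7978


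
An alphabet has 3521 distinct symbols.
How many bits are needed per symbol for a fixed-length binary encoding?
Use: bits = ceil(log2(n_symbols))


log2(3521) = 11.7818
Bracket: 2^11 = 2048 < 3521 <= 2^12 = 4096
So ceil(log2(3521)) = 12

bits = ceil(log2(3521)) = ceil(11.7818) = 12 bits


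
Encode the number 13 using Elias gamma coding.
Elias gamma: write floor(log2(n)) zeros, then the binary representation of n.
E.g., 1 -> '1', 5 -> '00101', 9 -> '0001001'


num_bits = floor(log2(13)) + 1 = 4
leading_zeros = num_bits - 1 = 3
binary(13) = 1101

Elias gamma(13) = '000' + '1101' = 0001101 (7 bits)


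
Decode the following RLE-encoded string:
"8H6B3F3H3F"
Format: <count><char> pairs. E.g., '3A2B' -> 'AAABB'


Expanding each <count><char> pair:
  8H -> 'HHHHHHHH'
  6B -> 'BBBBBB'
  3F -> 'FFF'
  3H -> 'HHH'
  3F -> 'FFF'

Decoded = HHHHHHHHBBBBBBFFFHHHFFF


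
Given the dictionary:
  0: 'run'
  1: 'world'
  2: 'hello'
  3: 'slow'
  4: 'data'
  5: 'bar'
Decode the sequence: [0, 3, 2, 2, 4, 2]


Look up each index in the dictionary:
  0 -> 'run'
  3 -> 'slow'
  2 -> 'hello'
  2 -> 'hello'
  4 -> 'data'
  2 -> 'hello'

Decoded: "run slow hello hello data hello"


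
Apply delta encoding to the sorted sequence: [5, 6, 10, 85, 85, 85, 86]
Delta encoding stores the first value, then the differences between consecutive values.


First value: 5
Deltas:
  6 - 5 = 1
  10 - 6 = 4
  85 - 10 = 75
  85 - 85 = 0
  85 - 85 = 0
  86 - 85 = 1


Delta encoded: [5, 1, 4, 75, 0, 0, 1]


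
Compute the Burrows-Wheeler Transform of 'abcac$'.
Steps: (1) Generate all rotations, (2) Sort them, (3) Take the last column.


Rotations (sorted):
  0: $abcac -> last char: c
  1: abcac$ -> last char: $
  2: ac$abc -> last char: c
  3: bcac$a -> last char: a
  4: c$abca -> last char: a
  5: cac$ab -> last char: b


BWT = c$caab


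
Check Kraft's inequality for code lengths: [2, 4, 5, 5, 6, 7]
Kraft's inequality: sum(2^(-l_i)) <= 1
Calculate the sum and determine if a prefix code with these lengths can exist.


Sum = 2^(-2) + 2^(-4) + 2^(-5) + 2^(-5) + 2^(-6) + 2^(-7)
    = 0.25 + 0.0625 + 0.03125 + 0.03125 + 0.015625 + 0.0078125
    = 51/128 = 0.3984375
Since 0.3984375 <= 1, Kraft's inequality IS satisfied.
A prefix code with these lengths CAN exist.

Kraft sum = 0.3984375. Satisfied.
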